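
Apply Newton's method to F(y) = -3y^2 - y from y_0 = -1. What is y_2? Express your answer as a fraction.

F'(y) = -6y - 1.
F(-1) = -2, F'(-1) = 5, so y_1 = (-1) - (-2)/5 = -3/5.
F(-3/5) = -12/25, F'(-3/5) = 13/5, so y_2 = (-3/5) - (-12/25)/(13/5) = -27/65.

-27/65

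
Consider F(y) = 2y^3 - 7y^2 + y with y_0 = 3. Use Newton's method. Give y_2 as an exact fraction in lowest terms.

F'(y) = 6y^2 - 14y + 1.
F(3) = -6, F'(3) = 13, so y_1 = 3 - (-6)/13 = 45/13.
F(45/13) = 5580/2197, F'(45/13) = 4129/169, so y_2 = (45/13) - (5580/2197)/(4129/169) = 180225/53677.

180225/53677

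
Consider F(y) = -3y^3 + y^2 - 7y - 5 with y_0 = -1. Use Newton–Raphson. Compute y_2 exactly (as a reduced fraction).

-65/111

F'(y) = -9y^2 + 2y - 7.
F(-1) = 6, F'(-1) = -18, so y_1 = (-1) - 6/(-18) = -2/3.
F(-2/3) = 1, F'(-2/3) = -37/3, so y_2 = (-2/3) - 1/(-37/3) = -65/111.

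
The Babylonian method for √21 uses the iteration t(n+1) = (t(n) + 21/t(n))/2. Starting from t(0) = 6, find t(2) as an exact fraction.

t(1) = (6 + 21/6)/2 = 19/4.
t(2) = (19/4 + 21/(19/4))/2 = 697/152.

697/152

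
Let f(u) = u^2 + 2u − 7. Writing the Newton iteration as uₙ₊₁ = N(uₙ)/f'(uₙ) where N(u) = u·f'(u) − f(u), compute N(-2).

f'(u) = 2u + 2.
N(u) = u·f'(u) − f(u) = u·(2u + 2) − (u^2 + 2u − 7) = u^2 + 7.
N(-2) = 11.

11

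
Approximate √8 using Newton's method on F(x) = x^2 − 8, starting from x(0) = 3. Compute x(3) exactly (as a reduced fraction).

F'(x) = 2x.
F(3) = 1, F'(3) = 6, so x(1) = 3 − 1/6 = 17/6.
F(17/6) = 1/36, F'(17/6) = 17/3, so x(2) = (17/6) − (1/36)/(17/3) = 577/204.
F(577/204) = 1/41616, F'(577/204) = 577/102, so x(3) = (577/204) − (1/41616)/(577/102) = 665857/235416.

665857/235416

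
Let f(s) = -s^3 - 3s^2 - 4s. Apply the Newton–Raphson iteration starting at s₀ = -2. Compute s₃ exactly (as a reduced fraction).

5/13

f'(s) = -3s^2 - 6s - 4.
f(-2) = 4, f'(-2) = -4, so s₁ = (-2) - 4/(-4) = -1.
f(-1) = 2, f'(-1) = -1, so s₂ = (-1) - 2/(-1) = 1.
f(1) = -8, f'(1) = -13, so s₃ = 1 - (-8)/(-13) = 5/13.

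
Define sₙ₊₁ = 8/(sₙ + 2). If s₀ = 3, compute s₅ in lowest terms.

s₁ = 8/(3 + 2) = 8/5.
s₂ = 8/(8/5 + 2) = 20/9.
s₃ = 8/(20/9 + 2) = 36/19.
s₄ = 8/(36/19 + 2) = 76/37.
s₅ = 8/(76/37 + 2) = 148/75.

148/75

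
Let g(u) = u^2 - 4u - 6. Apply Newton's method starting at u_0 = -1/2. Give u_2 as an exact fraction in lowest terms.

g'(u) = 2u - 4.
g(-1/2) = -15/4, g'(-1/2) = -5, so u_1 = (-1/2) - (-15/4)/(-5) = -5/4.
g(-5/4) = 9/16, g'(-5/4) = -13/2, so u_2 = (-5/4) - (9/16)/(-13/2) = -121/104.

-121/104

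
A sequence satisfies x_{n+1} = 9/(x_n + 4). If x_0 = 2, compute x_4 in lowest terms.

x_1 = 9/(2 + 4) = 3/2.
x_2 = 9/(3/2 + 4) = 18/11.
x_3 = 9/(18/11 + 4) = 99/62.
x_4 = 9/(99/62 + 4) = 558/347.

558/347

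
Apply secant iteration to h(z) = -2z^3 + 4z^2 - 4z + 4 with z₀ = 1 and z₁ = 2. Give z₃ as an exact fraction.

25/17

h(1) = 2, h(2) = -4. z₂ = 2 - (-4)·(2 - 1)/((-4) - 2) = 4/3.
h(2) = -4, h(4/3) = 28/27. z₃ = (4/3) - (28/27)·((4/3) - 2)/((28/27) - (-4)) = 25/17.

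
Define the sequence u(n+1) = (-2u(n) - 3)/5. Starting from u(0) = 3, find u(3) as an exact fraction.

u(1) = (-2·3 - 3)/5 = -9/5.
u(2) = (-2·(-9/5) - 3)/5 = 3/25.
u(3) = (-2·(3/25) - 3)/5 = -81/125.

-81/125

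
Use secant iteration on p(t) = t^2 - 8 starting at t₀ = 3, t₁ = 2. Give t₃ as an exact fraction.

17/6

p(3) = 1, p(2) = -4. t₂ = 2 - (-4)·(2 - 3)/((-4) - 1) = 14/5.
p(2) = -4, p(14/5) = -4/25. t₃ = (14/5) - (-4/25)·((14/5) - 2)/((-4/25) - (-4)) = 17/6.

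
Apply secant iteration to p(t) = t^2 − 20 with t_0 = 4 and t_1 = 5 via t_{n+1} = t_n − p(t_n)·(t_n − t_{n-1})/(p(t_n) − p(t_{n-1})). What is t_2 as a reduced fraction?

p(4) = −4, p(5) = 5. t_2 = 5 − 5·(5 − 4)/(5 − (−4)) = 40/9.

40/9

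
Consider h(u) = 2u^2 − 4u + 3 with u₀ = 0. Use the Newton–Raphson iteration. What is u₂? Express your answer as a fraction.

h'(u) = 4u − 4.
h(0) = 3, h'(0) = −4, so u₁ = 0 − 3/(−4) = 3/4.
h(3/4) = 9/8, h'(3/4) = −1, so u₂ = (3/4) − (9/8)/(−1) = 15/8.

15/8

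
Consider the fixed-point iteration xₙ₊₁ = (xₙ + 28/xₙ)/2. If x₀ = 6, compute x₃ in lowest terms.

32257/6096

x₁ = (6 + 28/6)/2 = 16/3.
x₂ = (16/3 + 28/(16/3))/2 = 127/24.
x₃ = (127/24 + 28/(127/24))/2 = 32257/6096.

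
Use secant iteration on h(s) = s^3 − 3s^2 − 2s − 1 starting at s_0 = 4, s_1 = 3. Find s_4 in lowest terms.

h(4) = 7, h(3) = −7. s_2 = 3 − (−7)·(3 − 4)/((−7) − 7) = 7/2.
h(3) = −7, h(7/2) = −15/8. s_3 = (7/2) − (−15/8)·((7/2) − 3)/((−15/8) − (−7)) = 151/41.
h(7/2) = −15/8, h(151/41) = 61845/68921. s_4 = (151/41) − (61845/68921)·((151/41) − (7/2))/((61845/68921) − (−15/8)) = 73855/20381.

73855/20381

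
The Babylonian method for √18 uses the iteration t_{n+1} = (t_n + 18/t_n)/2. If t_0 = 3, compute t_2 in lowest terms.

t_1 = (3 + 18/3)/2 = 9/2.
t_2 = (9/2 + 18/(9/2))/2 = 17/4.

17/4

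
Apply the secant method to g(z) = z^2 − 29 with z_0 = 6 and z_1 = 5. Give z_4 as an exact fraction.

9074/1685

g(6) = 7, g(5) = −4. z_2 = 5 − (−4)·(5 − 6)/((−4) − 7) = 59/11.
g(5) = −4, g(59/11) = −28/121. z_3 = (59/11) − (−28/121)·((59/11) − 5)/((−28/121) − (−4)) = 307/57.
g(59/11) = −28/121, g(307/57) = 28/3249. z_4 = (307/57) − (28/3249)·((307/57) − (59/11))/((28/3249) − (−28/121)) = 9074/1685.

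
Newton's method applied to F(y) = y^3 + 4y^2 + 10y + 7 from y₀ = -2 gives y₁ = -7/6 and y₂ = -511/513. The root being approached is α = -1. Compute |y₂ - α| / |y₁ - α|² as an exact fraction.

8/57

y₁ - α = -7/6 - (-1) = -7/6 + 1 = -1/6, so |y₁ - α| = 1/6.
y₂ - α = -511/513 - (-1) = -511/513 + 1 = 2/513, so |y₂ - α| = 2/513.
|y₁ - α|² = 1/36.
Ratio = (2/513) / (1/36) = 8/57.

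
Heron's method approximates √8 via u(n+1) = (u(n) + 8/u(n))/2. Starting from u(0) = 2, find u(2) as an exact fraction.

u(1) = (2 + 8/2)/2 = 3.
u(2) = (3 + 8/3)/2 = 17/6.

17/6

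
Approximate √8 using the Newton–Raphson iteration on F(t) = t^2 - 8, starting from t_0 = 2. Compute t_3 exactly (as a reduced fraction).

F'(t) = 2t.
F(2) = -4, F'(2) = 4, so t_1 = 2 - (-4)/4 = 3.
F(3) = 1, F'(3) = 6, so t_2 = 3 - 1/6 = 17/6.
F(17/6) = 1/36, F'(17/6) = 17/3, so t_3 = (17/6) - (1/36)/(17/3) = 577/204.

577/204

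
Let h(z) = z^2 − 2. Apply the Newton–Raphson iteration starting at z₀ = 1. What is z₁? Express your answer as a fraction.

h'(z) = 2z.
h(1) = −1, h'(1) = 2, so z₁ = 1 − (−1)/2 = 3/2.

3/2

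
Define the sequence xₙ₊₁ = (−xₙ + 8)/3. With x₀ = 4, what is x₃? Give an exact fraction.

x₁ = (−4 + 8)/3 = 4/3.
x₂ = (−(4/3) + 8)/3 = 20/9.
x₃ = (−(20/9) + 8)/3 = 52/27.

52/27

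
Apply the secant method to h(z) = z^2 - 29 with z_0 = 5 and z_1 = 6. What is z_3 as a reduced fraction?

673/125

h(5) = -4, h(6) = 7. z_2 = 6 - 7·(6 - 5)/(7 - (-4)) = 59/11.
h(6) = 7, h(59/11) = -28/121. z_3 = (59/11) - (-28/121)·((59/11) - 6)/((-28/121) - 7) = 673/125.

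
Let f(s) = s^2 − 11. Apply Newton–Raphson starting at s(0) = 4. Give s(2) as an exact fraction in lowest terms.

f'(s) = 2s.
f(4) = 5, f'(4) = 8, so s(1) = 4 − 5/8 = 27/8.
f(27/8) = 25/64, f'(27/8) = 27/4, so s(2) = (27/8) − (25/64)/(27/4) = 1433/432.

1433/432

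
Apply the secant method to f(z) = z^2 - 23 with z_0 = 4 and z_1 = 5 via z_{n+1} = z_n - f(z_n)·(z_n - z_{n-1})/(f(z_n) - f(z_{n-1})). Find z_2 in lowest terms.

f(4) = -7, f(5) = 2. z_2 = 5 - 2·(5 - 4)/(2 - (-7)) = 43/9.

43/9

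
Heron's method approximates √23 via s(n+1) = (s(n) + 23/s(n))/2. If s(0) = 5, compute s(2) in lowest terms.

s(1) = (5 + 23/5)/2 = 24/5.
s(2) = (24/5 + 23/(24/5))/2 = 1151/240.

1151/240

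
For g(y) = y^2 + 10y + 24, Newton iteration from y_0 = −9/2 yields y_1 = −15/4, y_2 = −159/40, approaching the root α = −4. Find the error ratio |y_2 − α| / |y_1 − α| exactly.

1/10

y_1 − α = −15/4 − (−4) = −15/4 + 4 = 1/4, so |y_1 − α| = 1/4.
y_2 − α = −159/40 − (−4) = −159/40 + 4 = 1/40, so |y_2 − α| = 1/40.
Ratio = (1/40) / (1/4) = 1/10.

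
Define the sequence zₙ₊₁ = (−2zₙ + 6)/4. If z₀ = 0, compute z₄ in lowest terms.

15/16

z₁ = (−2·0 + 6)/4 = 3/2.
z₂ = (−2·(3/2) + 6)/4 = 3/4.
z₃ = (−2·(3/4) + 6)/4 = 9/8.
z₄ = (−2·(9/8) + 6)/4 = 15/16.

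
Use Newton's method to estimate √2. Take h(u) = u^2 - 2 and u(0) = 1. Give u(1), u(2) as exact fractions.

h'(u) = 2u.
h(1) = -1, h'(1) = 2, so u(1) = 1 - (-1)/2 = 3/2.
h(3/2) = 1/4, h'(3/2) = 3, so u(2) = (3/2) - (1/4)/3 = 17/12.

u(1) = 3/2, u(2) = 17/12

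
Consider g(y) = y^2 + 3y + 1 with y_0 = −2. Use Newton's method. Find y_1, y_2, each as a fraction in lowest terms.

g'(y) = 2y + 3.
g(−2) = −1, g'(−2) = −1, so y_1 = (−2) − (−1)/(−1) = −3.
g(−3) = 1, g'(−3) = −3, so y_2 = (−3) − 1/(−3) = −8/3.

y_1 = −3, y_2 = −8/3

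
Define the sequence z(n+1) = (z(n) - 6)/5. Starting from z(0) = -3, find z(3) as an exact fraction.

z(1) = ((-3) - 6)/5 = -9/5.
z(2) = ((-9/5) - 6)/5 = -39/25.
z(3) = ((-39/25) - 6)/5 = -189/125.

-189/125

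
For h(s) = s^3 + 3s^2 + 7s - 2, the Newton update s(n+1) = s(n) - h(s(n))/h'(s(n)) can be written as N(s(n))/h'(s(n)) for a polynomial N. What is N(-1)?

h'(s) = 3s^2 + 6s + 7.
N(s) = s·h'(s) - h(s) = s·(3s^2 + 6s + 7) - (s^3 + 3s^2 + 7s - 2) = 2s^3 + 3s^2 + 2.
N(-1) = 3.

3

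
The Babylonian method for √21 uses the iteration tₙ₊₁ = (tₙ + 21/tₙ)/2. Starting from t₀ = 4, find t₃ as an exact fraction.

14720113/3212192

t₁ = (4 + 21/4)/2 = 37/8.
t₂ = (37/8 + 21/(37/8))/2 = 2713/592.
t₃ = (2713/592 + 21/(2713/592))/2 = 14720113/3212192.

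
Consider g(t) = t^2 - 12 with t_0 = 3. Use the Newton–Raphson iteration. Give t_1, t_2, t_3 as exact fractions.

g'(t) = 2t.
g(3) = -3, g'(3) = 6, so t_1 = 3 - (-3)/6 = 7/2.
g(7/2) = 1/4, g'(7/2) = 7, so t_2 = (7/2) - (1/4)/7 = 97/28.
g(97/28) = 1/784, g'(97/28) = 97/14, so t_3 = (97/28) - (1/784)/(97/14) = 18817/5432.

t_1 = 7/2, t_2 = 97/28, t_3 = 18817/5432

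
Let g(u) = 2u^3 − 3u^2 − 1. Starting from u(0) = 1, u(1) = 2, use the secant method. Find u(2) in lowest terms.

7/5

g(1) = −2, g(2) = 3. u(2) = 2 − 3·(2 − 1)/(3 − (−2)) = 7/5.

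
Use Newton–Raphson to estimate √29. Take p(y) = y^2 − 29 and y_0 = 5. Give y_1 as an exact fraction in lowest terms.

p'(y) = 2y.
p(5) = −4, p'(5) = 10, so y_1 = 5 − (−4)/10 = 27/5.

27/5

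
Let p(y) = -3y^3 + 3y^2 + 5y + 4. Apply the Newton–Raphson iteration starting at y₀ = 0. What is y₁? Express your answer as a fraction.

p'(y) = -9y^2 + 6y + 5.
p(0) = 4, p'(0) = 5, so y₁ = 0 - 4/5 = -4/5.

-4/5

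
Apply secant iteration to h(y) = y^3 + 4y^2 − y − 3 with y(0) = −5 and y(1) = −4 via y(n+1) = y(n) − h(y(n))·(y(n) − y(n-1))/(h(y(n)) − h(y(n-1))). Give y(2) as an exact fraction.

h(−5) = −23, h(−4) = 1. y(2) = (−4) − 1·((−4) − (−5))/(1 − (−23)) = −97/24.

−97/24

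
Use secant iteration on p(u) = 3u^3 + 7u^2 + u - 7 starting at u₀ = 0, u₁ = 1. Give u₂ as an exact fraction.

p(0) = -7, p(1) = 4. u₂ = 1 - 4·(1 - 0)/(4 - (-7)) = 7/11.

7/11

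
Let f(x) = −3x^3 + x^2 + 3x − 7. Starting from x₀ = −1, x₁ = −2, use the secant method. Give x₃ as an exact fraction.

−1711/1223

f(−1) = −6, f(−2) = 15. x₂ = (−2) − 15·((−2) − (−1))/(15 − (−6)) = −9/7.
f(−2) = 15, f(−9/7) = −970/343. x₃ = (−9/7) − (−970/343)·((−9/7) − (−2))/((−970/343) − 15) = −1711/1223.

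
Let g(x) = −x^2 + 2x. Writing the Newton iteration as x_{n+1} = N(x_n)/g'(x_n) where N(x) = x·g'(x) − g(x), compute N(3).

−9

g'(x) = −2x + 2.
N(x) = x·g'(x) − g(x) = x·(−2x + 2) − (−x^2 + 2x) = −x^2.
N(3) = −9.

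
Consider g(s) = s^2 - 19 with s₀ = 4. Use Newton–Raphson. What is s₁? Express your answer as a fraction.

g'(s) = 2s.
g(4) = -3, g'(4) = 8, so s₁ = 4 - (-3)/8 = 35/8.

35/8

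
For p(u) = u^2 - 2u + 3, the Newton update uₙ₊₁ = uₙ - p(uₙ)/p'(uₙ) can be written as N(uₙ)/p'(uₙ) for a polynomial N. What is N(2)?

p'(u) = 2u - 2.
N(u) = u·p'(u) - p(u) = u·(2u - 2) - (u^2 - 2u + 3) = u^2 - 3.
N(2) = 1.

1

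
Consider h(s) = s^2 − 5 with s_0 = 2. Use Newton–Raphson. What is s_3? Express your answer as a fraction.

51841/23184

h'(s) = 2s.
h(2) = −1, h'(2) = 4, so s_1 = 2 − (−1)/4 = 9/4.
h(9/4) = 1/16, h'(9/4) = 9/2, so s_2 = (9/4) − (1/16)/(9/2) = 161/72.
h(161/72) = 1/5184, h'(161/72) = 161/36, so s_3 = (161/72) − (1/5184)/(161/36) = 51841/23184.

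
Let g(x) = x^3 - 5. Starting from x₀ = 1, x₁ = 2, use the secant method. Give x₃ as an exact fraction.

265/157

g(1) = -4, g(2) = 3. x₂ = 2 - 3·(2 - 1)/(3 - (-4)) = 11/7.
g(2) = 3, g(11/7) = -384/343. x₃ = (11/7) - (-384/343)·((11/7) - 2)/((-384/343) - 3) = 265/157.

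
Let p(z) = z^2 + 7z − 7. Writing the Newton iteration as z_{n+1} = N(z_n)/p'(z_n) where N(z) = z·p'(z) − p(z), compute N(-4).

p'(z) = 2z + 7.
N(z) = z·p'(z) − p(z) = z·(2z + 7) − (z^2 + 7z − 7) = z^2 + 7.
N(-4) = 23.

23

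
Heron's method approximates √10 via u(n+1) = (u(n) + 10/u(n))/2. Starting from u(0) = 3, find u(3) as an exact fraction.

u(1) = (3 + 10/3)/2 = 19/6.
u(2) = (19/6 + 10/(19/6))/2 = 721/228.
u(3) = (721/228 + 10/(721/228))/2 = 1039681/328776.

1039681/328776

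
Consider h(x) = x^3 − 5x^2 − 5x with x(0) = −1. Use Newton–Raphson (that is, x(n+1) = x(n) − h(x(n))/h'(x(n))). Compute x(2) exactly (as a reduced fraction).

h'(x) = 3x^2 − 10x − 5.
h(−1) = −1, h'(−1) = 8, so x(1) = (−1) − (−1)/8 = −7/8.
h(−7/8) = −63/512, h'(−7/8) = 387/64, so x(2) = (−7/8) − (−63/512)/(387/64) = −147/172.

−147/172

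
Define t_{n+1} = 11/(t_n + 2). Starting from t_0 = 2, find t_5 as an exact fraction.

t_1 = 11/(2 + 2) = 11/4.
t_2 = 11/(11/4 + 2) = 44/19.
t_3 = 11/(44/19 + 2) = 209/82.
t_4 = 11/(209/82 + 2) = 902/373.
t_5 = 11/(902/373 + 2) = 4103/1648.

4103/1648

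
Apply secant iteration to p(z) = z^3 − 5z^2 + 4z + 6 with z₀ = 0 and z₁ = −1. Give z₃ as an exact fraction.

−249/349

p(0) = 6, p(−1) = −4. z₂ = (−1) − (−4)·((−1) − 0)/((−4) − 6) = −3/5.
p(−1) = −4, p(−3/5) = 198/125. z₃ = (−3/5) − (198/125)·((−3/5) − (−1))/((198/125) − (−4)) = −249/349.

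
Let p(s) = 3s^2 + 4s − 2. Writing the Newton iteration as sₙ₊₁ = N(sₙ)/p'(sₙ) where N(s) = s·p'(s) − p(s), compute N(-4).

p'(s) = 6s + 4.
N(s) = s·p'(s) − p(s) = s·(6s + 4) − (3s^2 + 4s − 2) = 3s^2 + 2.
N(-4) = 50.

50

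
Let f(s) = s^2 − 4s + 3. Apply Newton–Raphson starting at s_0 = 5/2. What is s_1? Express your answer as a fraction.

f'(s) = 2s − 4.
f(5/2) = −3/4, f'(5/2) = 1, so s_1 = (5/2) − (−3/4)/1 = 13/4.

13/4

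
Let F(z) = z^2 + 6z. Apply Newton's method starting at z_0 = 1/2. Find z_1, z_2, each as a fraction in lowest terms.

F'(z) = 2z + 6.
F(1/2) = 13/4, F'(1/2) = 7, so z_1 = (1/2) − (13/4)/7 = 1/28.
F(1/28) = 169/784, F'(1/28) = 85/14, so z_2 = (1/28) − (169/784)/(85/14) = 1/4760.

z_1 = 1/28, z_2 = 1/4760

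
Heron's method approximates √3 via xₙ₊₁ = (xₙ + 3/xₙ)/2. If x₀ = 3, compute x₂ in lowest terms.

7/4

x₁ = (3 + 3/3)/2 = 2.
x₂ = (2 + 3/2)/2 = 7/4.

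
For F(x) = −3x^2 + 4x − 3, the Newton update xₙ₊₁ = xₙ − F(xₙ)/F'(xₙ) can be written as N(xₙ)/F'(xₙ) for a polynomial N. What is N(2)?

F'(x) = −6x + 4.
N(x) = x·F'(x) − F(x) = x·(−6x + 4) − (−3x^2 + 4x − 3) = −3x^2 + 3.
N(2) = −9.

−9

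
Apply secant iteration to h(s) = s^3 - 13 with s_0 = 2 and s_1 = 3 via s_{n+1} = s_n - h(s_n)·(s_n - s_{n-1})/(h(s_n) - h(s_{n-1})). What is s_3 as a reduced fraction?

h(2) = -5, h(3) = 14. s_2 = 3 - 14·(3 - 2)/(14 - (-5)) = 43/19.
h(3) = 14, h(43/19) = -9660/6859. s_3 = (43/19) - (-9660/6859)·((43/19) - 3)/((-9660/6859) - 14) = 17593/7549.

17593/7549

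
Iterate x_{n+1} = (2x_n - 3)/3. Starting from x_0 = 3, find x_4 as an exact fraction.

-49/27

x_1 = (2·3 - 3)/3 = 1.
x_2 = (2·1 - 3)/3 = -1/3.
x_3 = (2·(-1/3) - 3)/3 = -11/9.
x_4 = (2·(-11/9) - 3)/3 = -49/27.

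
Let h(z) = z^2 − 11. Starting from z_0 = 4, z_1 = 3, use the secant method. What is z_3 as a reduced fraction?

h(4) = 5, h(3) = −2. z_2 = 3 − (−2)·(3 − 4)/((−2) − 5) = 23/7.
h(3) = −2, h(23/7) = −10/49. z_3 = (23/7) − (−10/49)·((23/7) − 3)/((−10/49) − (−2)) = 73/22.

73/22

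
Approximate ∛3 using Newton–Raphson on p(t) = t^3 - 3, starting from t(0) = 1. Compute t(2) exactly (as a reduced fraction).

331/225

p'(t) = 3t^2.
p(1) = -2, p'(1) = 3, so t(1) = 1 - (-2)/3 = 5/3.
p(5/3) = 44/27, p'(5/3) = 25/3, so t(2) = (5/3) - (44/27)/(25/3) = 331/225.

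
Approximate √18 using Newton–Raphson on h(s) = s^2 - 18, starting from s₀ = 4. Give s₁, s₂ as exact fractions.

h'(s) = 2s.
h(4) = -2, h'(4) = 8, so s₁ = 4 - (-2)/8 = 17/4.
h(17/4) = 1/16, h'(17/4) = 17/2, so s₂ = (17/4) - (1/16)/(17/2) = 577/136.

s₁ = 17/4, s₂ = 577/136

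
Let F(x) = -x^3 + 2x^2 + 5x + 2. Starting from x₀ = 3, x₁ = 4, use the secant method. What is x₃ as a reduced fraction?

3119/881

F(3) = 8, F(4) = -10. x₂ = 4 - (-10)·(4 - 3)/((-10) - 8) = 31/9.
F(4) = -10, F(31/9) = 1520/729. x₃ = (31/9) - (1520/729)·((31/9) - 4)/((1520/729) - (-10)) = 3119/881.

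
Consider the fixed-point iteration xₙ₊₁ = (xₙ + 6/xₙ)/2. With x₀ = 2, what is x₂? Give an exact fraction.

x₁ = (2 + 6/2)/2 = 5/2.
x₂ = (5/2 + 6/(5/2))/2 = 49/20.

49/20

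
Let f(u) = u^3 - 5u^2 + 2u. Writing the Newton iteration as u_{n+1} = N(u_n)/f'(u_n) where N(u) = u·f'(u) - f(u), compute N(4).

48

f'(u) = 3u^2 - 10u + 2.
N(u) = u·f'(u) - f(u) = u·(3u^2 - 10u + 2) - (u^3 - 5u^2 + 2u) = 2u^3 - 5u^2.
N(4) = 48.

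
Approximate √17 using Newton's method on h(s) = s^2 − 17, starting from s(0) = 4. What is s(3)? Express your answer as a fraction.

h'(s) = 2s.
h(4) = −1, h'(4) = 8, so s(1) = 4 − (−1)/8 = 33/8.
h(33/8) = 1/64, h'(33/8) = 33/4, so s(2) = (33/8) − (1/64)/(33/4) = 2177/528.
h(2177/528) = 1/278784, h'(2177/528) = 2177/264, so s(3) = (2177/528) − (1/278784)/(2177/264) = 9478657/2298912.

9478657/2298912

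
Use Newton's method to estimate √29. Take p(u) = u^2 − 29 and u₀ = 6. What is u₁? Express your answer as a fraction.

p'(u) = 2u.
p(6) = 7, p'(6) = 12, so u₁ = 6 − 7/12 = 65/12.

65/12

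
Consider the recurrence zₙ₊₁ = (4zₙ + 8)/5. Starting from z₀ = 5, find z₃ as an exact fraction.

808/125

z₁ = (4·5 + 8)/5 = 28/5.
z₂ = (4·(28/5) + 8)/5 = 152/25.
z₃ = (4·(152/25) + 8)/5 = 808/125.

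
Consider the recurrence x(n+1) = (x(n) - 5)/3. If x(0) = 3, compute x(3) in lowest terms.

-62/27

x(1) = (3 - 5)/3 = -2/3.
x(2) = ((-2/3) - 5)/3 = -17/9.
x(3) = ((-17/9) - 5)/3 = -62/27.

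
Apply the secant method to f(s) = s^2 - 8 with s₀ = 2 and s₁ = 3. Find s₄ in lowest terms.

f(2) = -4, f(3) = 1. s₂ = 3 - 1·(3 - 2)/(1 - (-4)) = 14/5.
f(3) = 1, f(14/5) = -4/25. s₃ = (14/5) - (-4/25)·((14/5) - 3)/((-4/25) - 1) = 82/29.
f(14/5) = -4/25, f(82/29) = -4/841. s₄ = (82/29) - (-4/841)·((82/29) - (14/5))/((-4/841) - (-4/25)) = 577/204.

577/204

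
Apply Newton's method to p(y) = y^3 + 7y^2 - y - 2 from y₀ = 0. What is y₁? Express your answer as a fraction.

-2

p'(y) = 3y^2 + 14y - 1.
p(0) = -2, p'(0) = -1, so y₁ = 0 - (-2)/(-1) = -2.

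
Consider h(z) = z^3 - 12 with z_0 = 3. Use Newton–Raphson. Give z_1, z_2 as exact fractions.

h'(z) = 3z^2.
h(3) = 15, h'(3) = 27, so z_1 = 3 - 15/27 = 22/9.
h(22/9) = 1900/729, h'(22/9) = 484/27, so z_2 = (22/9) - (1900/729)/(484/27) = 7511/3267.

z_1 = 22/9, z_2 = 7511/3267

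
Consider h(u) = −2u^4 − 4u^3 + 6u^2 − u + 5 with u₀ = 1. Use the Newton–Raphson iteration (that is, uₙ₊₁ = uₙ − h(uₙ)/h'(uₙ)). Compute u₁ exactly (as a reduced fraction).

13/9

h'(u) = −8u^3 − 12u^2 + 12u − 1.
h(1) = 4, h'(1) = −9, so u₁ = 1 − 4/(−9) = 13/9.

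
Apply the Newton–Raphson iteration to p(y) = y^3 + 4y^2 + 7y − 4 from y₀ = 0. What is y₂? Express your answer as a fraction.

p'(y) = 3y^2 + 8y + 7.
p(0) = −4, p'(0) = 7, so y₁ = 0 − (−4)/7 = 4/7.
p(4/7) = 512/343, p'(4/7) = 615/49, so y₂ = (4/7) − (512/343)/(615/49) = 1948/4305.

1948/4305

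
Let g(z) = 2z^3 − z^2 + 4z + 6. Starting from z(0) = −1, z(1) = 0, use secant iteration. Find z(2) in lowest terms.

g(−1) = −1, g(0) = 6. z(2) = 0 − 6·(0 − (−1))/(6 − (−1)) = −6/7.

−6/7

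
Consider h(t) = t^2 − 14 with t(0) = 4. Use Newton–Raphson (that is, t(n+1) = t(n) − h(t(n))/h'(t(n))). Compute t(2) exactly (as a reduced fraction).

h'(t) = 2t.
h(4) = 2, h'(4) = 8, so t(1) = 4 − 2/8 = 15/4.
h(15/4) = 1/16, h'(15/4) = 15/2, so t(2) = (15/4) − (1/16)/(15/2) = 449/120.

449/120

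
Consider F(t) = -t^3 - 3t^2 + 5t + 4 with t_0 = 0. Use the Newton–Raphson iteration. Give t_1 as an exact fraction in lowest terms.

-4/5

F'(t) = -3t^2 - 6t + 5.
F(0) = 4, F'(0) = 5, so t_1 = 0 - 4/5 = -4/5.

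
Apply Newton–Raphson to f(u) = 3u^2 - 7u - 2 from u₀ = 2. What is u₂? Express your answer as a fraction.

f'(u) = 6u - 7.
f(2) = -4, f'(2) = 5, so u₁ = 2 - (-4)/5 = 14/5.
f(14/5) = 48/25, f'(14/5) = 49/5, so u₂ = (14/5) - (48/25)/(49/5) = 638/245.

638/245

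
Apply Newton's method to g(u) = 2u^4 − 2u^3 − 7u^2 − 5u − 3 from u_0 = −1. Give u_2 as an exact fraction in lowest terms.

g'(u) = 8u^3 − 6u^2 − 14u − 5.
g(−1) = −1, g'(−1) = −5, so u_1 = (−1) − (−1)/(−5) = −6/5.
g(−6/5) = 327/625, g'(−6/5) = −1333/125, so u_2 = (−6/5) − (327/625)/(−1333/125) = −7671/6665.

−7671/6665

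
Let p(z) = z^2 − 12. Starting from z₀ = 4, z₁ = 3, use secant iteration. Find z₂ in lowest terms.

24/7

p(4) = 4, p(3) = −3. z₂ = 3 − (−3)·(3 − 4)/((−3) − 4) = 24/7.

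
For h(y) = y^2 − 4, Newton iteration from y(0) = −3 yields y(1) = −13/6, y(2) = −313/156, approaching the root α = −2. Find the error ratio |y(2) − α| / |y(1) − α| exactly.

1/26

y(1) − α = −13/6 − (−2) = −13/6 + 2 = −1/6, so |y(1) − α| = 1/6.
y(2) − α = −313/156 − (−2) = −313/156 + 2 = −1/156, so |y(2) − α| = 1/156.
Ratio = (1/156) / (1/6) = 1/26.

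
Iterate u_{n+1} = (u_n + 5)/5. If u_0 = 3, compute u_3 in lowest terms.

u_1 = (3 + 5)/5 = 8/5.
u_2 = ((8/5) + 5)/5 = 33/25.
u_3 = ((33/25) + 5)/5 = 158/125.

158/125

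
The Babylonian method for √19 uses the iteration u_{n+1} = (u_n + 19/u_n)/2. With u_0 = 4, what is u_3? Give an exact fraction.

11916881/2733920

u_1 = (4 + 19/4)/2 = 35/8.
u_2 = (35/8 + 19/(35/8))/2 = 2441/560.
u_3 = (2441/560 + 19/(2441/560))/2 = 11916881/2733920.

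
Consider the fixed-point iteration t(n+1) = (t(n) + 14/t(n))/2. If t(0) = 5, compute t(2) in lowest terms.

2921/780

t(1) = (5 + 14/5)/2 = 39/10.
t(2) = (39/10 + 14/(39/10))/2 = 2921/780.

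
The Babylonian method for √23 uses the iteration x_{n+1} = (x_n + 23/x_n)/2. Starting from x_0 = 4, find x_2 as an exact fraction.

x_1 = (4 + 23/4)/2 = 39/8.
x_2 = (39/8 + 23/(39/8))/2 = 2993/624.

2993/624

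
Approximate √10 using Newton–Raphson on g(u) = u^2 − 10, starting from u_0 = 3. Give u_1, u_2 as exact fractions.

u_1 = 19/6, u_2 = 721/228

g'(u) = 2u.
g(3) = −1, g'(3) = 6, so u_1 = 3 − (−1)/6 = 19/6.
g(19/6) = 1/36, g'(19/6) = 19/3, so u_2 = (19/6) − (1/36)/(19/3) = 721/228.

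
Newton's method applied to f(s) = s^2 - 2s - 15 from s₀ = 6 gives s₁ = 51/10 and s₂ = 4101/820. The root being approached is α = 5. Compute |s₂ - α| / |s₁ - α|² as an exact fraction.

s₁ - α = 51/10 - 5 = 1/10, so |s₁ - α| = 1/10.
s₂ - α = 4101/820 - 5 = 1/820, so |s₂ - α| = 1/820.
|s₁ - α|² = 1/100.
Ratio = (1/820) / (1/100) = 5/41.

5/41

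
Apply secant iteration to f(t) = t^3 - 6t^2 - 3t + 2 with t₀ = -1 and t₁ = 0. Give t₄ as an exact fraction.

f(-1) = -2, f(0) = 2. t₂ = 0 - 2·(0 - (-1))/(2 - (-2)) = -1/2.
f(0) = 2, f(-1/2) = 15/8. t₃ = (-1/2) - (15/8)·((-1/2) - 0)/((15/8) - 2) = -8.
f(-1/2) = 15/8, f(-8) = -870. t₄ = (-8) - (-870)·((-8) - (-1/2))/((-870) - (15/8)) = -16/31.

-16/31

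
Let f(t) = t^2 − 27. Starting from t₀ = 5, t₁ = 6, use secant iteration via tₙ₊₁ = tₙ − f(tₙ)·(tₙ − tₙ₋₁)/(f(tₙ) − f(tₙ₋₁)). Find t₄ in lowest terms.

1351/260

f(5) = −2, f(6) = 9. t₂ = 6 − 9·(6 − 5)/(9 − (−2)) = 57/11.
f(6) = 9, f(57/11) = −18/121. t₃ = (57/11) − (−18/121)·((57/11) − 6)/((−18/121) − 9) = 213/41.
f(57/11) = −18/121, f(213/41) = −18/1681. t₄ = (213/41) − (−18/1681)·((213/41) − (57/11))/((−18/1681) − (−18/121)) = 1351/260.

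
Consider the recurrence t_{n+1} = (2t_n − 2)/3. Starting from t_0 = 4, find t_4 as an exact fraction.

−22/27

t_1 = (2·4 − 2)/3 = 2.
t_2 = (2·2 − 2)/3 = 2/3.
t_3 = (2·(2/3) − 2)/3 = −2/9.
t_4 = (2·(−2/9) − 2)/3 = −22/27.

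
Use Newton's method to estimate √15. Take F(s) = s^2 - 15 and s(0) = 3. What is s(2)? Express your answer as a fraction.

F'(s) = 2s.
F(3) = -6, F'(3) = 6, so s(1) = 3 - (-6)/6 = 4.
F(4) = 1, F'(4) = 8, so s(2) = 4 - 1/8 = 31/8.

31/8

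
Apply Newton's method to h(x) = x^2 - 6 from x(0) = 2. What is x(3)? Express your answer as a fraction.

4801/1960

h'(x) = 2x.
h(2) = -2, h'(2) = 4, so x(1) = 2 - (-2)/4 = 5/2.
h(5/2) = 1/4, h'(5/2) = 5, so x(2) = (5/2) - (1/4)/5 = 49/20.
h(49/20) = 1/400, h'(49/20) = 49/10, so x(3) = (49/20) - (1/400)/(49/10) = 4801/1960.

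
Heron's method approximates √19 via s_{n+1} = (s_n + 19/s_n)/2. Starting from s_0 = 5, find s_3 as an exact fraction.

1839281/421960

s_1 = (5 + 19/5)/2 = 22/5.
s_2 = (22/5 + 19/(22/5))/2 = 959/220.
s_3 = (959/220 + 19/(959/220))/2 = 1839281/421960.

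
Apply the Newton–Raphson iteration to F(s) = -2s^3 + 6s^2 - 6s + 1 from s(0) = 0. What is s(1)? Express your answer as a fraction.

F'(s) = -6s^2 + 12s - 6.
F(0) = 1, F'(0) = -6, so s(1) = 0 - 1/(-6) = 1/6.

1/6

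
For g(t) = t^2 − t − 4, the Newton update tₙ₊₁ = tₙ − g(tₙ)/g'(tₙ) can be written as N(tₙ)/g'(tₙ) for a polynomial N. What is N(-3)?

g'(t) = 2t − 1.
N(t) = t·g'(t) − g(t) = t·(2t − 1) − (t^2 − t − 4) = t^2 + 4.
N(-3) = 13.

13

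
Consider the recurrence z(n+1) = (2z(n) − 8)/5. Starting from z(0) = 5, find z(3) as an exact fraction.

z(1) = (2·5 − 8)/5 = 2/5.
z(2) = (2·(2/5) − 8)/5 = −36/25.
z(3) = (2·(−36/25) − 8)/5 = −272/125.

−272/125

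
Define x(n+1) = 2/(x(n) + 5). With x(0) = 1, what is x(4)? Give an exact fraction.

86/231

x(1) = 2/(1 + 5) = 1/3.
x(2) = 2/(1/3 + 5) = 3/8.
x(3) = 2/(3/8 + 5) = 16/43.
x(4) = 2/(16/43 + 5) = 86/231.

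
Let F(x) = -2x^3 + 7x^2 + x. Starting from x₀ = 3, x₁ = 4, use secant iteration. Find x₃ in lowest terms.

112/31

F(3) = 12, F(4) = -12. x₂ = 4 - (-12)·(4 - 3)/((-12) - 12) = 7/2.
F(4) = -12, F(7/2) = 7/2. x₃ = (7/2) - (7/2)·((7/2) - 4)/((7/2) - (-12)) = 112/31.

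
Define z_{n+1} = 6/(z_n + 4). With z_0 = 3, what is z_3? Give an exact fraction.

z_1 = 6/(3 + 4) = 6/7.
z_2 = 6/(6/7 + 4) = 21/17.
z_3 = 6/(21/17 + 4) = 102/89.

102/89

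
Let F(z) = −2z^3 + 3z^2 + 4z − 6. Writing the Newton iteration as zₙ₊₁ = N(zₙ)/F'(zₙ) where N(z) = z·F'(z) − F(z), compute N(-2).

F'(z) = −6z^2 + 6z + 4.
N(z) = z·F'(z) − F(z) = z·(−6z^2 + 6z + 4) − (−2z^3 + 3z^2 + 4z − 6) = −4z^3 + 3z^2 + 6.
N(-2) = 50.

50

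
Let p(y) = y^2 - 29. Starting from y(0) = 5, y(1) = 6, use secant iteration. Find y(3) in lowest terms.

p(5) = -4, p(6) = 7. y(2) = 6 - 7·(6 - 5)/(7 - (-4)) = 59/11.
p(6) = 7, p(59/11) = -28/121. y(3) = (59/11) - (-28/121)·((59/11) - 6)/((-28/121) - 7) = 673/125.

673/125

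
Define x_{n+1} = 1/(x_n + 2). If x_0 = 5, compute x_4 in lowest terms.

37/89

x_1 = 1/(5 + 2) = 1/7.
x_2 = 1/(1/7 + 2) = 7/15.
x_3 = 1/(7/15 + 2) = 15/37.
x_4 = 1/(15/37 + 2) = 37/89.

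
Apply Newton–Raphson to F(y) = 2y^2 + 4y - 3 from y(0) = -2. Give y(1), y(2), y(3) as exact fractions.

y(1) = -11/4, y(2) = -145/56, y(3) = -25729/9968

F'(y) = 4y + 4.
F(-2) = -3, F'(-2) = -4, so y(1) = (-2) - (-3)/(-4) = -11/4.
F(-11/4) = 9/8, F'(-11/4) = -7, so y(2) = (-11/4) - (9/8)/(-7) = -145/56.
F(-145/56) = 81/1568, F'(-145/56) = -89/14, so y(3) = (-145/56) - (81/1568)/(-89/14) = -25729/9968.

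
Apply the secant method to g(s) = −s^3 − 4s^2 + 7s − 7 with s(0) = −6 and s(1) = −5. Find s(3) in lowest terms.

−290045/52569

g(−6) = 23, g(−5) = −17. s(2) = (−5) − (−17)·((−5) − (−6))/((−17) − 23) = −217/40.
g(−5) = −17, g(−217/40) = −194327/64000. s(3) = (−217/40) − (−194327/64000)·((−217/40) − (−5))/((−194327/64000) − (−17)) = −290045/52569.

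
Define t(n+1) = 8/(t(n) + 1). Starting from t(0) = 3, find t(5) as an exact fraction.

280/123

t(1) = 8/(3 + 1) = 2.
t(2) = 8/(2 + 1) = 8/3.
t(3) = 8/(8/3 + 1) = 24/11.
t(4) = 8/(24/11 + 1) = 88/35.
t(5) = 8/(88/35 + 1) = 280/123.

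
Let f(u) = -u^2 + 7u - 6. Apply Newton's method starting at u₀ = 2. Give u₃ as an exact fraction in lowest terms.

f'(u) = -2u + 7.
f(2) = 4, f'(2) = 3, so u₁ = 2 - 4/3 = 2/3.
f(2/3) = -16/9, f'(2/3) = 17/3, so u₂ = (2/3) - (-16/9)/(17/3) = 50/51.
f(50/51) = -256/2601, f'(50/51) = 257/51, so u₃ = (50/51) - (-256/2601)/(257/51) = 13106/13107.

13106/13107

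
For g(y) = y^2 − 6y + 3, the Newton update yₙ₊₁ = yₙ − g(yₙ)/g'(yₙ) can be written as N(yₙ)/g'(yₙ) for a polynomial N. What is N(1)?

g'(y) = 2y − 6.
N(y) = y·g'(y) − g(y) = y·(2y − 6) − (y^2 − 6y + 3) = y^2 − 3.
N(1) = −2.

−2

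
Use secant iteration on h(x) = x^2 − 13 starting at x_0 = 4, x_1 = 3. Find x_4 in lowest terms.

1042/289

h(4) = 3, h(3) = −4. x_2 = 3 − (−4)·(3 − 4)/((−4) − 3) = 25/7.
h(3) = −4, h(25/7) = −12/49. x_3 = (25/7) − (−12/49)·((25/7) − 3)/((−12/49) − (−4)) = 83/23.
h(25/7) = −12/49, h(83/23) = 12/529. x_4 = (83/23) − (12/529)·((83/23) − (25/7))/((12/529) − (−12/49)) = 1042/289.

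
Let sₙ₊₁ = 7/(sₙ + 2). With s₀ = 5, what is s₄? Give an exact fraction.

91/47

s₁ = 7/(5 + 2) = 1.
s₂ = 7/(1 + 2) = 7/3.
s₃ = 7/(7/3 + 2) = 21/13.
s₄ = 7/(21/13 + 2) = 91/47.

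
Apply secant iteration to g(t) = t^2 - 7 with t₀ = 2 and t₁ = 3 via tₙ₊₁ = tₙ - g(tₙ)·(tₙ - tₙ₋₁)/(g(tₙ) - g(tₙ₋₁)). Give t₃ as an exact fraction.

g(2) = -3, g(3) = 2. t₂ = 3 - 2·(3 - 2)/(2 - (-3)) = 13/5.
g(3) = 2, g(13/5) = -6/25. t₃ = (13/5) - (-6/25)·((13/5) - 3)/((-6/25) - 2) = 37/14.

37/14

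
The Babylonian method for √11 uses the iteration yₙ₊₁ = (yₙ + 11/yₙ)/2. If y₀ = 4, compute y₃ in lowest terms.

y₁ = (4 + 11/4)/2 = 27/8.
y₂ = (27/8 + 11/(27/8))/2 = 1433/432.
y₃ = (1433/432 + 11/(1433/432))/2 = 4106353/1238112.

4106353/1238112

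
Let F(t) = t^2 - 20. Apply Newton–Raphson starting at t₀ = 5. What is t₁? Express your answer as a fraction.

9/2

F'(t) = 2t.
F(5) = 5, F'(5) = 10, so t₁ = 5 - 5/10 = 9/2.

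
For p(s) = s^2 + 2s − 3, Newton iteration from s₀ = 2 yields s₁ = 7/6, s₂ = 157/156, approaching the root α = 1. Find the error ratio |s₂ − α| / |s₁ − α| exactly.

s₁ − α = 7/6 − 1 = 1/6, so |s₁ − α| = 1/6.
s₂ − α = 157/156 − 1 = 1/156, so |s₂ − α| = 1/156.
Ratio = (1/156) / (1/6) = 1/26.

1/26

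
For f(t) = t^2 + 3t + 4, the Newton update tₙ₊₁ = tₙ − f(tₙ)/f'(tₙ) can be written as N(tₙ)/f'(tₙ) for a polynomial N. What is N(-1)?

f'(t) = 2t + 3.
N(t) = t·f'(t) − f(t) = t·(2t + 3) − (t^2 + 3t + 4) = t^2 − 4.
N(-1) = −3.

−3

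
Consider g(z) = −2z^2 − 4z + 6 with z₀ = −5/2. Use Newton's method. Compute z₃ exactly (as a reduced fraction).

g'(z) = −4z − 4.
g(−5/2) = 7/2, g'(−5/2) = 6, so z₁ = (−5/2) − (7/2)/6 = −37/12.
g(−37/12) = −49/72, g'(−37/12) = 25/3, so z₂ = (−37/12) − (−49/72)/(25/3) = −1801/600.
g(−1801/600) = −2401/180000, g'(−1801/600) = 1201/150, so z₃ = (−1801/600) − (−2401/180000)/(1201/150) = −4323601/1441200.

−4323601/1441200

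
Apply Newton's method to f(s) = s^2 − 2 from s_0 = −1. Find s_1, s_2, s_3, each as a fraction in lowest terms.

s_1 = −3/2, s_2 = −17/12, s_3 = −577/408

f'(s) = 2s.
f(−1) = −1, f'(−1) = −2, so s_1 = (−1) − (−1)/(−2) = −3/2.
f(−3/2) = 1/4, f'(−3/2) = −3, so s_2 = (−3/2) − (1/4)/(−3) = −17/12.
f(−17/12) = 1/144, f'(−17/12) = −17/6, so s_3 = (−17/12) − (1/144)/(−17/6) = −577/408.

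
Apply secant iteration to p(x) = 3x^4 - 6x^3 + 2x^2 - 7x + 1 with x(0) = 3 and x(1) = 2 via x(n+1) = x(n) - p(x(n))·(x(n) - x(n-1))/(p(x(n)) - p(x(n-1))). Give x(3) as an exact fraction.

p(3) = 79, p(2) = -5. x(2) = 2 - (-5)·(2 - 3)/((-5) - 79) = 173/84.
p(2) = -5, p(173/84) = -55984535/16595712. x(3) = (173/84) - (-55984535/16595712)·((173/84) - 2)/((-55984535/16595712) - (-5)) = 2357090/1079761.

2357090/1079761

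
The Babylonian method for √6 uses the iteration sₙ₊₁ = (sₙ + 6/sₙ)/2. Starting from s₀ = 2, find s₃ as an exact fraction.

s₁ = (2 + 6/2)/2 = 5/2.
s₂ = (5/2 + 6/(5/2))/2 = 49/20.
s₃ = (49/20 + 6/(49/20))/2 = 4801/1960.

4801/1960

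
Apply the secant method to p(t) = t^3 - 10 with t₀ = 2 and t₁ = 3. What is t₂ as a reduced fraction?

40/19

p(2) = -2, p(3) = 17. t₂ = 3 - 17·(3 - 2)/(17 - (-2)) = 40/19.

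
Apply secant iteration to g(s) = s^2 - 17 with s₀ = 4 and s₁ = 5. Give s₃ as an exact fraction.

169/41

g(4) = -1, g(5) = 8. s₂ = 5 - 8·(5 - 4)/(8 - (-1)) = 37/9.
g(5) = 8, g(37/9) = -8/81. s₃ = (37/9) - (-8/81)·((37/9) - 5)/((-8/81) - 8) = 169/41.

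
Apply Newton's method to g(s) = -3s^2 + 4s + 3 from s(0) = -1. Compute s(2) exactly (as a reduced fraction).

-51/95

g'(s) = -6s + 4.
g(-1) = -4, g'(-1) = 10, so s(1) = (-1) - (-4)/10 = -3/5.
g(-3/5) = -12/25, g'(-3/5) = 38/5, so s(2) = (-3/5) - (-12/25)/(38/5) = -51/95.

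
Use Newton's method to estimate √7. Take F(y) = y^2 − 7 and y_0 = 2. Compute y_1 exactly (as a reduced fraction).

11/4

F'(y) = 2y.
F(2) = −3, F'(2) = 4, so y_1 = 2 − (−3)/4 = 11/4.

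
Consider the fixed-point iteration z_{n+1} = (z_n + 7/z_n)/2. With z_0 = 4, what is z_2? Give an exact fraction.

977/368

z_1 = (4 + 7/4)/2 = 23/8.
z_2 = (23/8 + 7/(23/8))/2 = 977/368.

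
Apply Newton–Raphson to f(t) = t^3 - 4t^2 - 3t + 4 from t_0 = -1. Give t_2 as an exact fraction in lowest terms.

f'(t) = 3t^2 - 8t - 3.
f(-1) = 2, f'(-1) = 8, so t_1 = (-1) - 2/8 = -5/4.
f(-5/4) = -29/64, f'(-5/4) = 187/16, so t_2 = (-5/4) - (-29/64)/(187/16) = -453/374.

-453/374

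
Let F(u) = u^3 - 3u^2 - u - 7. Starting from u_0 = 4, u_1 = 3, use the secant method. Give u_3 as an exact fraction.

213/56

F(4) = 5, F(3) = -10. u_2 = 3 - (-10)·(3 - 4)/((-10) - 5) = 11/3.
F(3) = -10, F(11/3) = -46/27. u_3 = (11/3) - (-46/27)·((11/3) - 3)/((-46/27) - (-10)) = 213/56.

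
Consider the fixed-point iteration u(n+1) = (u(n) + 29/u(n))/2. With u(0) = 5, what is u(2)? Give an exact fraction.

727/135

u(1) = (5 + 29/5)/2 = 27/5.
u(2) = (27/5 + 29/(27/5))/2 = 727/135.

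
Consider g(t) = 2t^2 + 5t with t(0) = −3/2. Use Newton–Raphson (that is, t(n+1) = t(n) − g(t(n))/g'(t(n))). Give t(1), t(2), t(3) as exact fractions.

t(1) = −9/2, t(2) = −81/26, t(3) = −6561/2522

g'(t) = 4t + 5.
g(−3/2) = −3, g'(−3/2) = −1, so t(1) = (−3/2) − (−3)/(−1) = −9/2.
g(−9/2) = 18, g'(−9/2) = −13, so t(2) = (−9/2) − 18/(−13) = −81/26.
g(−81/26) = 648/169, g'(−81/26) = −97/13, so t(3) = (−81/26) − (648/169)/(−97/13) = −6561/2522.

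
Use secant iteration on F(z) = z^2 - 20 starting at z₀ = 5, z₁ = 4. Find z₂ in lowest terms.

F(5) = 5, F(4) = -4. z₂ = 4 - (-4)·(4 - 5)/((-4) - 5) = 40/9.

40/9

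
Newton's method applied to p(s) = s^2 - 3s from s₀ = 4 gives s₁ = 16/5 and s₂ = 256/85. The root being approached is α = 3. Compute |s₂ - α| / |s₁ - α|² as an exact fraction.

s₁ - α = 16/5 - 3 = 1/5, so |s₁ - α| = 1/5.
s₂ - α = 256/85 - 3 = 1/85, so |s₂ - α| = 1/85.
|s₁ - α|² = 1/25.
Ratio = (1/85) / (1/25) = 5/17.

5/17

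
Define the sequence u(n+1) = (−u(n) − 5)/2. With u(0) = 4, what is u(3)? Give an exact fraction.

u(1) = (−4 − 5)/2 = −9/2.
u(2) = (−(−9/2) − 5)/2 = −1/4.
u(3) = (−(−1/4) − 5)/2 = −19/8.

−19/8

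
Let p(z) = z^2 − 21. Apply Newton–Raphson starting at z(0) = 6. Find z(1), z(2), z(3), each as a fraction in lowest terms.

p'(z) = 2z.
p(6) = 15, p'(6) = 12, so z(1) = 6 − 15/12 = 19/4.
p(19/4) = 25/16, p'(19/4) = 19/2, so z(2) = (19/4) − (25/16)/(19/2) = 697/152.
p(697/152) = 625/23104, p'(697/152) = 697/76, so z(3) = (697/152) − (625/23104)/(697/76) = 970993/211888.

z(1) = 19/4, z(2) = 697/152, z(3) = 970993/211888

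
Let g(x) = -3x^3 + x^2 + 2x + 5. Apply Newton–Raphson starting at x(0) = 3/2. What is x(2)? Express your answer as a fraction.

5290729/3508110

g'(x) = -9x^2 + 2x + 2.
g(3/2) = 1/8, g'(3/2) = -61/4, so x(1) = (3/2) - (1/8)/(-61/4) = 92/61.
g(92/61) = -191/226981, g'(92/61) = -57510/3721, so x(2) = (92/61) - (-191/226981)/(-57510/3721) = 5290729/3508110.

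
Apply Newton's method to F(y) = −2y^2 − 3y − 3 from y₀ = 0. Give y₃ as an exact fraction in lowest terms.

F'(y) = −4y − 3.
F(0) = −3, F'(0) = −3, so y₁ = 0 − (−3)/(−3) = −1.
F(−1) = −2, F'(−1) = 1, so y₂ = (−1) − (−2)/1 = 1.
F(1) = −8, F'(1) = −7, so y₃ = 1 − (−8)/(−7) = −1/7.

−1/7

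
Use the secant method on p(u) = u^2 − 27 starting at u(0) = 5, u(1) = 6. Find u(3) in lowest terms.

213/41

p(5) = −2, p(6) = 9. u(2) = 6 − 9·(6 − 5)/(9 − (−2)) = 57/11.
p(6) = 9, p(57/11) = −18/121. u(3) = (57/11) − (−18/121)·((57/11) − 6)/((−18/121) − 9) = 213/41.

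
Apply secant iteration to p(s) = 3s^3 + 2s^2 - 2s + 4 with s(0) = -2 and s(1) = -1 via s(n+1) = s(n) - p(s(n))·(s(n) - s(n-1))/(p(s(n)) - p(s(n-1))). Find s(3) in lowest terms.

-1882/1037

p(-2) = -8, p(-1) = 5. s(2) = (-1) - 5·((-1) - (-2))/(5 - (-8)) = -18/13.
p(-1) = 5, p(-18/13) = 5800/2197. s(3) = (-18/13) - (5800/2197)·((-18/13) - (-1))/((5800/2197) - 5) = -1882/1037.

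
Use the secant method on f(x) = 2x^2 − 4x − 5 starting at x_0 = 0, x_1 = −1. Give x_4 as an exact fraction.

−445/511

f(0) = −5, f(−1) = 1. x_2 = (−1) − 1·((−1) − 0)/(1 − (−5)) = −5/6.
f(−1) = 1, f(−5/6) = −5/18. x_3 = (−5/6) − (−5/18)·((−5/6) − (−1))/((−5/18) − 1) = −20/23.
f(−5/6) = −5/18, f(−20/23) = −5/529. x_4 = (−20/23) − (−5/529)·((−20/23) − (−5/6))/((−5/529) − (−5/18)) = −445/511.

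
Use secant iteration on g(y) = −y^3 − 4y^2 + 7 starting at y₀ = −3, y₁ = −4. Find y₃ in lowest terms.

g(−3) = −2, g(−4) = 7. y₂ = (−4) − 7·((−4) − (−3))/(7 − (−2)) = −29/9.
g(−4) = 7, g(−29/9) = −784/729. y₃ = (−29/9) − (−784/729)·((−29/9) − (−4))/((−784/729) − 7) = −2797/841.

−2797/841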